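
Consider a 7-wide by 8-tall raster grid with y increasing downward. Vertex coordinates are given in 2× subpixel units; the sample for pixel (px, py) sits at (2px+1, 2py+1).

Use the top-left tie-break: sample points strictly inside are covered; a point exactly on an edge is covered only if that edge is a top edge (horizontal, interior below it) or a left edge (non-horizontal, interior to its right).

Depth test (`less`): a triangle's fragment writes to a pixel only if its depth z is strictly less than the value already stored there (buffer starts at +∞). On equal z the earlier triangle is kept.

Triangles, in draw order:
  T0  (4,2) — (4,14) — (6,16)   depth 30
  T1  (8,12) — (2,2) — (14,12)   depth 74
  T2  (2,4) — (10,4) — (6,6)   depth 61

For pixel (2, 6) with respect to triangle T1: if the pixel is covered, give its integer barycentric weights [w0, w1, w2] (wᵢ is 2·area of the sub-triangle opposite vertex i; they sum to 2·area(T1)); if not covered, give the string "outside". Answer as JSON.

T0:
  2·area = 24  (B↔C swapped to make it positive)
  edge (4, 2)→(6, 16): d=(2,14) right/bottom  bias=-1
  edge (6, 16)→(4, 14): d=(-2,-2) top-left  bias=+0
  edge (4, 14)→(4, 2): d=(0,-12) top-left  bias=+0
    (2,4)@(5, 9): e=[0,12,12] → ·  [on edge]
    (0,5)@(1, 11): e=[60,0,-36] → ·  [on edge]
    (2,5)@(5, 11): e=[4,8,12] → #
    (3,5)@(7, 11): e=[-24,12,36] → ·
    (1,6)@(3, 13): e=[36,0,-12] → ·  [on edge]
    (2,6)@(5, 13): e=[8,4,12] → #
    (3,6)@(7, 13): e=[-20,8,36] → ·
    (2,7)@(5, 15): e=[12,0,12] → #  [on edge]
    (3,7)@(7, 15): e=[-16,4,36] → ·
  covered (3 px):
    · · · · · · ·
    · · · · · · ·
    · · · · · · ·
    · · · · · · ·
    · · · · · · ·
    · · # · · · ·
    · · # · · · ·
    · · # · · · ·
T1:
  2·area = 60
  edge (8, 12)→(2, 2): d=(-6,-10) top-left  bias=+0
  edge (2, 2)→(14, 12): d=(12,10) right/bottom  bias=-1
  edge (14, 12)→(8, 12): d=(-6,0) right/bottom  bias=-1
    (1,1)@(3, 3): e=[4,2,54] → #
    (2,1)@(5, 3): e=[24,-18,54] → ·
    (1,2)@(3, 5): e=[-8,26,42] → ·
    (2,2)@(5, 5): e=[12,6,42] → #
    (3,2)@(7, 5): e=[32,-14,42] → ·
    (2,3)@(5, 7): e=[0,30,30] → #  [on edge]
    (3,3)@(7, 7): e=[20,10,30] → #
    (4,3)@(9, 7): e=[40,-10,30] → ·
    (2,4)@(5, 9): e=[-12,54,18] → ·
    (3,4)@(7, 9): e=[8,34,18] → #
    (4,4)@(9, 9): e=[28,14,18] → #
    (5,4)@(11, 9): e=[48,-6,18] → ·
  covered (8 px):
    · · · · · · ·
    · # · · · · ·
    · · # · · · ·
    · · # # · · ·
    · · · # # · ·
    · · · · # # ·
    · · · · · · ·
    · · · · · · ·
T2:
  2·area = 16
  edge (2, 4)→(10, 4): d=(8,0) top-left  bias=+0
  edge (10, 4)→(6, 6): d=(-4,2) right/bottom  bias=-1
  edge (6, 6)→(2, 4): d=(-4,-2) top-left  bias=+0
    (2,2)@(5, 5): e=[8,6,2] → #
    (3,2)@(7, 5): e=[8,2,6] → #
    (4,2)@(9, 5): e=[8,-2,10] → ·
    (2,3)@(5, 7): e=[24,-2,-6] → ·
    (3,3)@(7, 7): e=[24,-6,-2] → ·
  covered (2 px):
    · · · · · · ·
    · · · · · · ·
    · · # # · · ·
    · · · · · · ·
    · · · · · · ·
    · · · · · · ·
    · · · · · · ·
    · · · · · · ·

Answer: "outside"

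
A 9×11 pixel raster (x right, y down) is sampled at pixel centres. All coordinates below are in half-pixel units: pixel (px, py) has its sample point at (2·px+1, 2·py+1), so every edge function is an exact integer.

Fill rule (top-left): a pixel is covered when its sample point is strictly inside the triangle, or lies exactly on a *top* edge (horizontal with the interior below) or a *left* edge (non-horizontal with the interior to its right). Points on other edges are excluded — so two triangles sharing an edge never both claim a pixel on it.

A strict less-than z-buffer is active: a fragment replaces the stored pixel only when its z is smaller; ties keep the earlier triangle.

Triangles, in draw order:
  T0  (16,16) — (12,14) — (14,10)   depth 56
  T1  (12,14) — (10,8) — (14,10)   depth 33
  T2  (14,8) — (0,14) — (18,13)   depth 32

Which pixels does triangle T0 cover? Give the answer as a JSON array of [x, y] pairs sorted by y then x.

T0:
  2·area = 20
  edge (16, 16)→(12, 14): d=(-4,-2) top-left  bias=+0
  edge (12, 14)→(14, 10): d=(2,-4) top-left  bias=+0
  edge (14, 10)→(16, 16): d=(2,6) right/bottom  bias=-1
    (5,0)@(11, 1): e=[50,-30,0] → .  [on edge]
    (6,3)@(13, 7): e=[30,-10,0] → .  [on edge]
    (6,6)@(13, 13): e=[6,2,12] → X
    (7,6)@(15, 13): e=[10,10,0] → .  [on edge]
    (6,7)@(13, 15): e=[-2,6,16] → .
    (7,7)@(15, 15): e=[2,14,4] → X
    (8,7)@(17, 15): e=[6,22,-8] → .
    (7,8)@(15, 17): e=[-6,18,8] → .
    (8,9)@(17, 19): e=[-10,30,0] → .  [on edge]
  covered (2 px):
    . . . . . . . . .
    . . . . . . . . .
    . . . . . . . . .
    . . . . . . . . .
    . . . . . . . . .
    . . . . . . . . .
    . . . . . . X . .
    . . . . . . . X .
    . . . . . . . . .
    . . . . . . . . .
    . . . . . . . . .
T1:
  2·area = 20
  edge (12, 14)→(10, 8): d=(-2,-6) top-left  bias=+0
  edge (10, 8)→(14, 10): d=(4,2) right/bottom  bias=-1
  edge (14, 10)→(12, 14): d=(-2,4) right/bottom  bias=-1
    (4,2)@(9, 5): e=[0,-10,30] → .  [on edge]
    (5,4)@(11, 9): e=[4,2,14] → X
    (6,4)@(13, 9): e=[16,-2,6] → .
    (5,5)@(11, 11): e=[0,10,10] → X  [on edge]
    (6,5)@(13, 11): e=[12,6,2] → X
    (7,5)@(15, 11): e=[24,2,-6] → .
    (5,6)@(11, 13): e=[-4,18,6] → .
    (6,6)@(13, 13): e=[8,14,-2] → .
    (6,8)@(13, 17): e=[0,30,-10] → .  [on edge]
  covered (3 px):
    . . . . . . . . .
    . . . . . . . . .
    . . . . . . . . .
    . . . . . . . . .
    . . . . . X . . .
    . . . . . X X . .
    . . . . . . . . .
    . . . . . . . . .
    . . . . . . . . .
    . . . . . . . . .
    . . . . . . . . .
T2:
  2·area = 94  (B↔C swapped to make it positive)
  edge (14, 8)→(18, 13): d=(4,5) right/bottom  bias=-1
  edge (18, 13)→(0, 14): d=(-18,1) right/bottom  bias=-1
  edge (0, 14)→(14, 8): d=(14,-6) top-left  bias=+0
    (6,4)@(13, 9): e=[9,77,8] → X
    (7,4)@(15, 9): e=[-1,75,20] → .
    (3,5)@(7, 11): e=[47,47,0] → X  [on edge]
    (4,5)@(9, 11): e=[37,45,12] → X
    (5,5)@(11, 11): e=[27,43,24] → X
    (7,5)@(15, 11): e=[7,39,48] → X
    (8,5)@(17, 11): e=[-3,37,60] → .
    (1,6)@(3, 13): e=[75,15,4] → X
    (2,6)@(5, 13): e=[65,13,16] → X
    (8,6)@(17, 13): e=[5,1,88] → X
    (1,7)@(3, 15): e=[83,-21,32] → .
    (2,7)@(5, 15): e=[73,-23,44] → .
  covered (14 px):
    . . . . . . . . .
    . . . . . . . . .
    . . . . . . . . .
    . . . . . . . . .
    . . . . . . X . .
    . . . X X X X X .
    . X X X X X X X X
    . . . . . . . . .
    . . . . . . . . .
    . . . . . . . . .
    . . . . . . . . .

Answer: [[6,6],[7,7]]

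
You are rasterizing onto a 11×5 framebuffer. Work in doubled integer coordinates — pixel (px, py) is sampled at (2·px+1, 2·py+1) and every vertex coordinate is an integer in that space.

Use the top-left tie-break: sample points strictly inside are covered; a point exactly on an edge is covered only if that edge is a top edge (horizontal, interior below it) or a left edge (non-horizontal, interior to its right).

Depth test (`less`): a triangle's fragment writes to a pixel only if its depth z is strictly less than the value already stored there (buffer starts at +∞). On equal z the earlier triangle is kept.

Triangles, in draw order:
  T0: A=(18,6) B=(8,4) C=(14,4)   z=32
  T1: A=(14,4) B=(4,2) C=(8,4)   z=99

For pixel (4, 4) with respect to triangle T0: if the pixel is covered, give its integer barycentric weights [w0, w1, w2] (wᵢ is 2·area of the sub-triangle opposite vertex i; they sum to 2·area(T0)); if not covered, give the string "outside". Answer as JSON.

T0:
  2·area = 12
  edge (18, 6)→(8, 4): d=(-10,-2) top-left  bias=+0
  edge (8, 4)→(14, 4): d=(6,0) top-left  bias=+0
  edge (14, 4)→(18, 6): d=(4,2) right/bottom  bias=-1
    (1,1)@(3, 3): e=[0,-6,18] → ·  [on edge]
    (6,2)@(13, 5): e=[0,6,6] → #  [on edge]
    (7,2)@(15, 5): e=[4,6,2] → #
    (8,2)@(17, 5): e=[8,6,-2] → ·
    (6,3)@(13, 7): e=[-20,18,14] → ·
    (7,3)@(15, 7): e=[-16,18,10] → ·
  covered (2 px):
    · · · · · · · · · · ·
    · · · · · · · · · · ·
    · · · · · · # # · · ·
    · · · · · · · · · · ·
    · · · · · · · · · · ·
T1:
  2·area = 12  (B↔C swapped to make it positive)
  edge (14, 4)→(8, 4): d=(-6,0) right/bottom  bias=-1
  edge (8, 4)→(4, 2): d=(-4,-2) top-left  bias=+0
  edge (4, 2)→(14, 4): d=(10,2) right/bottom  bias=-1
    (3,1)@(7, 3): e=[6,2,4] → #
    (4,1)@(9, 3): e=[6,6,0] → ·  [on edge]
    (3,2)@(7, 5): e=[-6,-6,24] → ·
    (9,2)@(19, 5): e=[-6,18,0] → ·  [on edge]
  covered (1 px):
    · · · · · · · · · · ·
    · · · # · · · · · · ·
    · · · · · · · · · · ·
    · · · · · · · · · · ·
    · · · · · · · · · · ·

Answer: "outside"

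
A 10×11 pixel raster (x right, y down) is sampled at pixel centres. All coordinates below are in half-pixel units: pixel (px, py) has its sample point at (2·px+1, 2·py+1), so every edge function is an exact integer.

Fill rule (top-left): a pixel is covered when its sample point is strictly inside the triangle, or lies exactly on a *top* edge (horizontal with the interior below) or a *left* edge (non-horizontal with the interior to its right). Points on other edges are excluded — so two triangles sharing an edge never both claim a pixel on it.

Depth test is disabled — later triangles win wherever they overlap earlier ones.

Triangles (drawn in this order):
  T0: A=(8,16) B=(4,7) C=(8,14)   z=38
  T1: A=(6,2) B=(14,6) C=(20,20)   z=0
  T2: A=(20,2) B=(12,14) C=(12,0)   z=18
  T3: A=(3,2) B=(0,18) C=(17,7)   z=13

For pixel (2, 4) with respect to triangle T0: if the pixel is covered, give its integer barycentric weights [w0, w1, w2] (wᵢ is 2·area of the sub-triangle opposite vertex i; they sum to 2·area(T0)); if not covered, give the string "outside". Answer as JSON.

T0:
  2·area = 8
  edge (8, 16)→(4, 7): d=(-4,-9) top-left  bias=+0
  edge (4, 7)→(8, 14): d=(4,7) right/bottom  bias=-1
  edge (8, 14)→(8, 16): d=(0,2) right/bottom  bias=-1
    (2,4)@(5, 9): e=[1,1,6] → X
    (3,4)@(7, 9): e=[19,-13,2] → .
    (2,5)@(5, 11): e=[-7,9,6] → .
    (3,6)@(7, 13): e=[3,3,2] → X
    (4,6)@(9, 13): e=[21,-11,-2] → .
    (3,7)@(7, 15): e=[-5,11,2] → .
  covered (2 px):
    . . . . . . . . . .
    . . . . . . . . . .
    . . . . . . . . . .
    . . . . . . . . . .
    . . X . . . . . . .
    . . . . . . . . . .
    . . . X . . . . . .
    . . . . . . . . . .
    . . . . . . . . . .
    . . . . . . . . . .
    . . . . . . . . . .
T1:
  2·area = 88
  edge (6, 2)→(14, 6): d=(8,4) right/bottom  bias=-1
  edge (14, 6)→(20, 20): d=(6,14) right/bottom  bias=-1
  edge (20, 20)→(6, 2): d=(-14,-18) top-left  bias=+0
    (3,1)@(7, 3): e=[4,80,4] → X
    (4,1)@(9, 3): e=[-4,52,40] → .
    (3,2)@(7, 5): e=[20,92,-24] → .
    (4,2)@(9, 5): e=[12,64,12] → X
    (5,2)@(11, 5): e=[4,36,48] → X
    (6,2)@(13, 5): e=[-4,8,84] → .
    (4,3)@(9, 7): e=[28,76,-16] → .
    (5,3)@(11, 7): e=[20,48,20] → X
    (6,3)@(13, 7): e=[12,20,56] → X
    (7,3)@(15, 7): e=[4,-8,92] → .
    (5,4)@(11, 9): e=[36,60,-8] → .
    (6,4)@(13, 9): e=[28,32,28] → X
    (6,5)@(13, 11): e=[44,44,0] → X  [on edge]
    (8,6)@(17, 13): e=[44,0,44] → .  [on edge]
  covered (11 px):
    . . . . . . . . . .
    . . . X . . . . . .
    . . . . X X . . . .
    . . . . . X X . . .
    . . . . . . X X . .
    . . . . . . X X . .
    . . . . . . . X . .
    . . . . . . . . X .
    . . . . . . . . . .
    . . . . . . . . . .
    . . . . . . . . . .
T2:
  2·area = 112
  edge (20, 2)→(12, 14): d=(-8,12) right/bottom  bias=-1
  edge (12, 14)→(12, 0): d=(0,-14) top-left  bias=+0
  edge (12, 0)→(20, 2): d=(8,2) right/bottom  bias=-1
    (6,0)@(13, 1): e=[92,14,6] → X
    (7,0)@(15, 1): e=[68,42,2] → X
    (8,0)@(17, 1): e=[44,70,-2] → .
    (6,1)@(13, 3): e=[76,14,22] → X
    (8,1)@(17, 3): e=[28,70,14] → X
    (9,1)@(19, 3): e=[4,98,10] → X
    (6,2)@(13, 5): e=[60,14,38] → X
    (9,2)@(19, 5): e=[-12,98,26] → .
    (6,3)@(13, 7): e=[44,14,54] → X
    (8,3)@(17, 7): e=[-4,70,46] → .
    (6,4)@(13, 9): e=[28,14,70] → X
    (8,4)@(17, 9): e=[-20,70,62] → .
  covered (14 px):
    . . . . . . X X . .
    . . . . . . X X X X
    . . . . . . X X X .
    . . . . . . X X . .
    . . . . . . X X . .
    . . . . . . X . . .
    . . . . . . . . . .
    . . . . . . . . . .
    . . . . . . . . . .
    . . . . . . . . . .
    . . . . . . . . . .
T3:
  2·area = 239  (B↔C swapped to make it positive)
  edge (3, 2)→(17, 7): d=(14,5) right/bottom  bias=-1
  edge (17, 7)→(0, 18): d=(-17,11) right/bottom  bias=-1
  edge (0, 18)→(3, 2): d=(3,-16) top-left  bias=+0
    (1,1)@(3, 3): e=[14,222,3] → X
    (2,1)@(5, 3): e=[4,200,35] → X
    (3,1)@(7, 3): e=[-6,178,67] → .
    (1,2)@(3, 5): e=[42,188,9] → X
    (3,2)@(7, 5): e=[22,144,73] → X
    (4,2)@(9, 5): e=[12,122,105] → X
    (5,2)@(11, 5): e=[2,100,137] → X
    (6,2)@(13, 5): e=[-8,78,169] → .
    (1,3)@(3, 7): e=[70,154,15] → X
    (6,3)@(13, 7): e=[20,44,175] → X
    (7,3)@(15, 7): e=[10,22,207] → X
    (8,3)@(17, 7): e=[0,0,239] → .  [on edge]
  covered (31 px):
    . . . . . . . . . .
    . X X . . . . . . .
    . X X X X X . . . .
    . X X X X X X X . .
    . X X X X X X . . .
    . X X X X . . . . .
    X X X X . . . . . .
    X X . . . . . . . .
    X . . . . . . . . .
    . . . . . . . . . .
    . . . . . . . . . .

Final: [1,6,1]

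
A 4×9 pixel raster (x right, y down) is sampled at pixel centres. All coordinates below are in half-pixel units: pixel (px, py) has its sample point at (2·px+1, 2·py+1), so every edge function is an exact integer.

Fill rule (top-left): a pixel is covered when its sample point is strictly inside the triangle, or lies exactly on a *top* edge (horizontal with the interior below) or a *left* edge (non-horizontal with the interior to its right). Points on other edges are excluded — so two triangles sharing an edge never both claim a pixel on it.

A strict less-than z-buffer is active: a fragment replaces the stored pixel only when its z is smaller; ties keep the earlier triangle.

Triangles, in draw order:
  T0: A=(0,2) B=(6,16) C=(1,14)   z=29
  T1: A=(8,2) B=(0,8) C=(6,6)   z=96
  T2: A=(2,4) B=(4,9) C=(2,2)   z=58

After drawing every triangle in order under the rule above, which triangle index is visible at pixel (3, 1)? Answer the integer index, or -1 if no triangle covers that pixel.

T0:
  2·area = 58
  edge (0, 2)→(6, 16): d=(6,14) right/bottom  bias=-1
  edge (6, 16)→(1, 14): d=(-5,-2) top-left  bias=+0
  edge (1, 14)→(0, 2): d=(-1,-12) top-left  bias=+0
    (0,2)@(1, 5): e=[4,45,9] → █
    (1,2)@(3, 5): e=[-24,49,33] → ·
    (0,3)@(1, 7): e=[16,35,7] → █
    (1,3)@(3, 7): e=[-12,39,31] → ·
    (0,4)@(1, 9): e=[28,25,5] → █
    (1,4)@(3, 9): e=[0,29,29] → ·  [on edge]
    (0,5)@(1, 11): e=[40,15,3] → █
    (1,5)@(3, 11): e=[12,19,27] → █
    (2,5)@(5, 11): e=[-16,23,51] → ·
    (0,6)@(1, 13): e=[52,5,1] → █
    (2,6)@(5, 13): e=[-4,13,49] → ·
    (0,7)@(1, 15): e=[64,-5,-1] → ·
  covered (8 px):
    · · · ·
    · · · ·
    █ · · ·
    █ · · ·
    █ · · ·
    █ █ · ·
    █ █ · ·
    · · █ ·
    · · · ·
T1:
  2·area = 20  (B↔C swapped to make it positive)
  edge (8, 2)→(6, 6): d=(-2,4) right/bottom  bias=-1
  edge (6, 6)→(0, 8): d=(-6,2) right/bottom  bias=-1
  edge (0, 8)→(8, 2): d=(8,-6) top-left  bias=+0
    (3,1)@(7, 3): e=[2,16,2] → █
    (2,2)@(5, 5): e=[6,8,6] → █
    (3,2)@(7, 5): e=[-2,4,18] → ·
    (1,3)@(3, 7): e=[10,0,10] → ·  [on edge]
    (2,3)@(5, 7): e=[2,-4,22] → ·
  covered (2 px):
    · · · ·
    · · · █
    · · █ ·
    · · · ·
    · · · ·
    · · · ·
    · · · ·
    · · · ·
    · · · ·
T2:
  2·area = 4  (B↔C swapped to make it positive)
  edge (2, 4)→(2, 2): d=(0,-2) top-left  bias=+0
  edge (2, 2)→(4, 9): d=(2,7) right/bottom  bias=-1
  edge (4, 9)→(2, 4): d=(-2,-5) top-left  bias=+0
  covered (0 px):
    · · · ·
    · · · ·
    · · · ·
    · · · ·
    · · · ·
    · · · ·
    · · · ·
    · · · ·
    · · · ·

Z-buffer (winner per pixel, '.' = empty):
  . . . .
  . . . 1
  0 . 1 .
  0 . . .
  0 . . .
  0 0 . .
  0 0 . .
  . . 0 .
  . . . .

Final: 1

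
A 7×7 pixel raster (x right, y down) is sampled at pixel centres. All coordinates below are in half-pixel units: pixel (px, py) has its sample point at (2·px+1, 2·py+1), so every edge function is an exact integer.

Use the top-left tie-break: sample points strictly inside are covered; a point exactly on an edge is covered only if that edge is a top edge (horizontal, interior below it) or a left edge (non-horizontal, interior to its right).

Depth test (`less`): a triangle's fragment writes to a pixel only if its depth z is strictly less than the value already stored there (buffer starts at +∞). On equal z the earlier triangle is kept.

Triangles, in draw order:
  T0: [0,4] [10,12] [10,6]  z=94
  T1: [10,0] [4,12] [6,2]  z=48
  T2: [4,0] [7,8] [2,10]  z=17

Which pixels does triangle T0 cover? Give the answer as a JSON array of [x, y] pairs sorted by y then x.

T0:
  2·area = 60  (B↔C swapped to make it positive)
  edge (0, 4)→(10, 6): d=(10,2) right/bottom  bias=-1
  edge (10, 6)→(10, 12): d=(0,6) right/bottom  bias=-1
  edge (10, 12)→(0, 4): d=(-10,-8) top-left  bias=+0
    (1,2)@(3, 5): e=[4,42,14] → █
    (2,2)@(5, 5): e=[0,30,30] → ·  [on edge]
    (1,3)@(3, 7): e=[24,42,-6] → ·
    (2,3)@(5, 7): e=[20,30,10] → █
    (3,3)@(7, 7): e=[16,18,26] → █
    (4,3)@(9, 7): e=[12,6,42] → █
    (5,3)@(11, 7): e=[8,-6,58] → ·
    (2,4)@(5, 9): e=[40,30,-10] → ·
    (3,4)@(7, 9): e=[36,18,6] → █
    (5,4)@(11, 9): e=[28,-6,38] → ·
    (3,5)@(7, 11): e=[56,18,-14] → ·
    (4,5)@(9, 11): e=[52,6,2] → █
  covered (7 px):
    · · · · · · ·
    · · · · · · ·
    · █ · · · · ·
    · · █ █ █ · ·
    · · · █ █ · ·
    · · · · █ · ·
    · · · · · · ·
T1:
  2·area = 36
  edge (10, 0)→(4, 12): d=(-6,12) right/bottom  bias=-1
  edge (4, 12)→(6, 2): d=(2,-10) top-left  bias=+0
  edge (6, 2)→(10, 0): d=(4,-2) top-left  bias=+0
    (4,0)@(9, 1): e=[6,28,2] → █
    (5,0)@(11, 1): e=[-18,48,6] → ·
    (3,1)@(7, 3): e=[18,12,6] → █
    (4,1)@(9, 3): e=[-6,32,10] → ·
    (3,2)@(7, 5): e=[6,16,14] → █
    (4,2)@(9, 5): e=[-18,36,18] → ·
    (2,3)@(5, 7): e=[18,0,18] → █  [on edge]
    (3,3)@(7, 7): e=[-6,20,22] → ·
    (2,4)@(5, 9): e=[6,4,26] → █
    (3,4)@(7, 9): e=[-18,24,30] → ·
    (2,5)@(5, 11): e=[-6,8,34] → ·
  covered (5 px):
    · · · · █ · ·
    · · · █ · · ·
    · · · █ · · ·
    · · █ · · · ·
    · · █ · · · ·
    · · · · · · ·
    · · · · · · ·
T2:
  2·area = 46
  edge (4, 0)→(7, 8): d=(3,8) right/bottom  bias=-1
  edge (7, 8)→(2, 10): d=(-5,2) right/bottom  bias=-1
  edge (2, 10)→(4, 0): d=(2,-10) top-left  bias=+0
    (2,1)@(5, 3): e=[1,29,16] → █
    (3,1)@(7, 3): e=[-15,25,36] → ·
    (1,2)@(3, 5): e=[23,23,0] → █  [on edge]
    (3,2)@(7, 5): e=[-9,15,40] → ·
    (1,3)@(3, 7): e=[29,13,4] → █
    (3,3)@(7, 7): e=[-3,5,44] → ·
    (1,4)@(3, 9): e=[35,3,8] → █
    (2,4)@(5, 9): e=[19,-1,28] → ·
    (1,5)@(3, 11): e=[41,-7,12] → ·
  covered (6 px):
    · · · · · · ·
    · · █ · · · ·
    · █ █ · · · ·
    · █ █ · · · ·
    · █ · · · · ·
    · · · · · · ·
    · · · · · · ·

Answer: [[1,2],[2,3],[3,3],[4,3],[3,4],[4,4],[4,5]]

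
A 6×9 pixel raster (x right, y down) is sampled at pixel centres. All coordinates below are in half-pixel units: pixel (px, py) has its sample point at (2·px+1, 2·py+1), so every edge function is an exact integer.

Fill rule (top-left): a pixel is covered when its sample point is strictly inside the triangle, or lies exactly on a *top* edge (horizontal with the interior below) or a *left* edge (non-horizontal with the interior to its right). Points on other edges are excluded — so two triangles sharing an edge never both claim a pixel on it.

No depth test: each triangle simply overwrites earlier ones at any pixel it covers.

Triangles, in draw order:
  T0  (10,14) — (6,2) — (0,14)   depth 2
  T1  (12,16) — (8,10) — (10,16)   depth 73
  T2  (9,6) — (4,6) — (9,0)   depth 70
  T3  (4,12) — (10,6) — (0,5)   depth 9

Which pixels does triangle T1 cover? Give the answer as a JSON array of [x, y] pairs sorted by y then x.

T0:
  2·area = 120  (B↔C swapped to make it positive)
  edge (10, 14)→(0, 14): d=(-10,0) right/bottom  bias=-1
  edge (0, 14)→(6, 2): d=(6,-12) top-left  bias=+0
  edge (6, 2)→(10, 14): d=(4,12) right/bottom  bias=-1
    (2,2)@(5, 5): e=[90,6,24] → X
    (3,2)@(7, 5): e=[90,30,0] → .  [on edge]
    (2,3)@(5, 7): e=[70,18,32] → X
    (3,3)@(7, 7): e=[70,42,8] → X
    (4,3)@(9, 7): e=[70,66,-16] → .
    (1,4)@(3, 9): e=[50,6,64] → X
    (4,4)@(9, 9): e=[50,78,-8] → .
    (1,5)@(3, 11): e=[30,18,72] → X
    (4,5)@(9, 11): e=[30,90,0] → .  [on edge]
    (0,6)@(1, 13): e=[10,6,104] → X
    (4,6)@(9, 13): e=[10,102,8] → X
    (5,6)@(11, 13): e=[10,126,-16] → .
    (5,8)@(11, 17): e=[-30,150,0] → .  [on edge]
  covered (14 px):
    . . . . . .
    . . . . . .
    . . X . . .
    . . X X . .
    . X X X . .
    . X X X . .
    X X X X X .
    . . . . . .
    . . . . . .
T1:
  2·area = 12  (B↔C swapped to make it positive)
  edge (12, 16)→(10, 16): d=(-2,0) right/bottom  bias=-1
  edge (10, 16)→(8, 10): d=(-2,-6) top-left  bias=+0
  edge (8, 10)→(12, 16): d=(4,6) right/bottom  bias=-1
    (2,0)@(5, 1): e=[30,0,-18] → .  [on edge]
    (3,3)@(7, 7): e=[18,0,-6] → .  [on edge]
    (4,6)@(9, 13): e=[6,0,6] → X  [on edge]
    (5,6)@(11, 13): e=[6,12,-6] → .
    (4,7)@(9, 15): e=[2,-4,14] → .
    (5,7)@(11, 15): e=[2,8,2] → X
    (5,8)@(11, 17): e=[-2,4,10] → .
  covered (2 px):
    . . . . . .
    . . . . . .
    . . . . . .
    . . . . . .
    . . . . . .
    . . . . . .
    . . . . X .
    . . . . . X
    . . . . . .
T2:
  2·area = 30
  edge (9, 6)→(4, 6): d=(-5,0) right/bottom  bias=-1
  edge (4, 6)→(9, 0): d=(5,-6) top-left  bias=+0
  edge (9, 0)→(9, 6): d=(0,6) right/bottom  bias=-1
    (4,0)@(9, 1): e=[25,5,0] → .  [on edge]
    (3,1)@(7, 3): e=[15,3,12] → X
    (4,1)@(9, 3): e=[15,15,0] → .  [on edge]
    (2,2)@(5, 5): e=[5,1,24] → X
    (4,2)@(9, 5): e=[5,25,0] → .  [on edge]
    (2,3)@(5, 7): e=[-5,11,24] → .
    (3,3)@(7, 7): e=[-5,23,12] → .
    (4,3)@(9, 7): e=[-5,35,0] → .  [on edge]
    (4,4)@(9, 9): e=[-15,45,0] → .  [on edge]
    (4,5)@(9, 11): e=[-25,55,0] → .  [on edge]
    (4,6)@(9, 13): e=[-35,65,0] → .  [on edge]
    (4,7)@(9, 15): e=[-45,75,0] → .  [on edge]
    (4,8)@(9, 17): e=[-55,85,0] → .  [on edge]
  covered (3 px):
    . . . . . .
    . . . X . .
    . . X X . .
    . . . . . .
    . . . . . .
    . . . . . .
    . . . . . .
    . . . . . .
    . . . . . .
T3:
  2·area = 66  (B↔C swapped to make it positive)
  edge (4, 12)→(0, 5): d=(-4,-7) top-left  bias=+0
  edge (0, 5)→(10, 6): d=(10,1) right/bottom  bias=-1
  edge (10, 6)→(4, 12): d=(-6,6) right/bottom  bias=-1
    (5,2)@(11, 5): e=[77,-11,0] → .  [on edge]
    (1,3)@(3, 7): e=[13,17,36] → X
    (2,3)@(5, 7): e=[27,15,24] → X
    (3,3)@(7, 7): e=[41,13,12] → X
    (4,3)@(9, 7): e=[55,11,0] → .  [on edge]
    (1,4)@(3, 9): e=[5,37,24] → X
    (3,4)@(7, 9): e=[33,33,0] → .  [on edge]
    (1,5)@(3, 11): e=[-3,57,12] → .
    (2,5)@(5, 11): e=[11,55,0] → .  [on edge]
    (1,6)@(3, 13): e=[-11,77,0] → .  [on edge]
    (0,7)@(1, 15): e=[-33,99,0] → .  [on edge]
  covered (5 px):
    . . . . . .
    . . . . . .
    . . . . . .
    . X X X . .
    . X X . . .
    . . . . . .
    . . . . . .
    . . . . . .
    . . . . . .

Final: [[4,6],[5,7]]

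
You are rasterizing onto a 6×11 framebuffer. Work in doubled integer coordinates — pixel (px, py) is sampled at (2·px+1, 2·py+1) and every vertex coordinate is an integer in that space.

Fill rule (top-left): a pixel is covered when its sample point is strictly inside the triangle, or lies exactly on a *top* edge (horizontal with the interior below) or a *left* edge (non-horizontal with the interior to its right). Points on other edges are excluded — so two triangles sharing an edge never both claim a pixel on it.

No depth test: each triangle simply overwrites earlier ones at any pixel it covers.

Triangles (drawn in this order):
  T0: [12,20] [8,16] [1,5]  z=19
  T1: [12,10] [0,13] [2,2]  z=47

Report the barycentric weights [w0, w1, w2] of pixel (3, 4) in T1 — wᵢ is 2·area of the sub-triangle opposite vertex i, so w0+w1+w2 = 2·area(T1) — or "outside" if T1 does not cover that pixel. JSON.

T0:
  2·area = 16
  edge (12, 20)→(8, 16): d=(-4,-4) top-left  bias=+0
  edge (8, 16)→(1, 5): d=(-7,-11) top-left  bias=+0
  edge (1, 5)→(12, 20): d=(11,15) right/bottom  bias=-1
    (0,2)@(1, 5): e=[16,0,0] → .  [on edge]
    (0,4)@(1, 9): e=[0,-28,44] → .  [on edge]
    (1,5)@(3, 11): e=[0,-20,36] → .  [on edge]
    (2,5)@(5, 11): e=[8,2,6] → X
    (3,5)@(7, 11): e=[16,24,-24] → .
    (2,6)@(5, 13): e=[0,-12,28] → .  [on edge]
    (3,7)@(7, 15): e=[0,-4,20] → .  [on edge]
    (4,8)@(9, 17): e=[0,4,12] → X  [on edge]
    (5,8)@(11, 17): e=[8,26,-18] → .
    (4,9)@(9, 19): e=[-8,-10,34] → .
    (5,9)@(11, 19): e=[0,12,4] → X  [on edge]
    (5,10)@(11, 21): e=[-8,-2,26] → .
  covered (3 px):
    . . . . . .
    . . . . . .
    . . . . . .
    . . . . . .
    . . . . . .
    . . X . . .
    . . . . . .
    . . . . . .
    . . . . X .
    . . . . . X
    . . . . . .
T1:
  2·area = 126
  edge (12, 10)→(0, 13): d=(-12,3) right/bottom  bias=-1
  edge (0, 13)→(2, 2): d=(2,-11) top-left  bias=+0
  edge (2, 2)→(12, 10): d=(10,8) right/bottom  bias=-1
    (1,1)@(3, 3): e=[111,13,2] → X
    (2,1)@(5, 3): e=[105,35,-14] → .
    (1,2)@(3, 5): e=[87,17,22] → X
    (2,2)@(5, 5): e=[81,39,6] → X
    (3,2)@(7, 5): e=[75,61,-10] → .
    (1,3)@(3, 7): e=[63,21,42] → X
    (3,3)@(7, 7): e=[51,65,10] → X
    (4,3)@(9, 7): e=[45,87,-6] → .
    (0,4)@(1, 9): e=[45,3,78] → X
    (4,4)@(9, 9): e=[21,91,14] → X
    (5,4)@(11, 9): e=[15,113,-2] → .
    (0,5)@(1, 11): e=[21,7,98] → X
  covered (15 px):
    . . . . . .
    . X . . . .
    . X X . . .
    . X X X . .
    X X X X X .
    X X X X . .
    . . . . . .
    . . . . . .
    . . . . . .
    . . . . . .
    . . . . . .

Final: [69,30,27]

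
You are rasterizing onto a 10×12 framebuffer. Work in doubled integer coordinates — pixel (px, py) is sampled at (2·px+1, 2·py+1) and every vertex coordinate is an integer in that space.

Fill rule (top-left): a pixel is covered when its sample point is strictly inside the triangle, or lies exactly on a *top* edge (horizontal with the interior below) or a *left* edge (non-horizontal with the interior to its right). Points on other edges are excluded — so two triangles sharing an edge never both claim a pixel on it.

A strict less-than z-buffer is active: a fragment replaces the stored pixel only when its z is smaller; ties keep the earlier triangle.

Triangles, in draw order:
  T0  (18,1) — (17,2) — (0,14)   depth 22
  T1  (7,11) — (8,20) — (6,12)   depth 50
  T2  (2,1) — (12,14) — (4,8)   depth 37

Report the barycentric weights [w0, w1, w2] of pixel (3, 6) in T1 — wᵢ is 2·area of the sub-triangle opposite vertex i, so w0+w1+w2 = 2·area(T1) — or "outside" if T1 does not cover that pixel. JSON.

T0:
  2·area = 5
  edge (18, 1)→(17, 2): d=(-1,1) right/bottom  bias=-1
  edge (17, 2)→(0, 14): d=(-17,12) right/bottom  bias=-1
  edge (0, 14)→(18, 1): d=(18,-13) top-left  bias=+0
    (3,4)@(7, 9): e=[3,1,1] → X
    (4,4)@(9, 9): e=[1,-23,27] → .
    (3,5)@(7, 11): e=[1,-33,37] → .
  covered (1 px):
    . . . . . . . . . .
    . . . . . . . . . .
    . . . . . . . . . .
    . . . . . . . . . .
    . . . X . . . . . .
    . . . . . . . . . .
    . . . . . . . . . .
    . . . . . . . . . .
    . . . . . . . . . .
    . . . . . . . . . .
    . . . . . . . . . .
    . . . . . . . . . .
T1:
  2·area = 10
  edge (7, 11)→(8, 20): d=(1,9) right/bottom  bias=-1
  edge (8, 20)→(6, 12): d=(-2,-8) top-left  bias=+0
  edge (6, 12)→(7, 11): d=(1,-1) top-left  bias=+0
    (8,0)@(17, 1): e=[-100,110,0] → .  [on edge]
    (7,1)@(15, 3): e=[-80,90,0] → .  [on edge]
    (6,2)@(13, 5): e=[-60,70,0] → .  [on edge]
    (5,3)@(11, 7): e=[-40,50,0] → .  [on edge]
    (4,4)@(9, 9): e=[-20,30,0] → .  [on edge]
    (3,5)@(7, 11): e=[0,10,0] → .  [on edge]
    (2,6)@(5, 13): e=[20,-10,0] → .  [on edge]
    (3,6)@(7, 13): e=[2,6,2] → X
    (4,6)@(9, 13): e=[-16,22,4] → .
    (1,7)@(3, 15): e=[40,-30,0] → .  [on edge]
    (3,7)@(7, 15): e=[4,2,4] → X
    (4,7)@(9, 15): e=[-14,18,6] → .
    (0,8)@(1, 17): e=[60,-50,0] → .  [on edge]
  covered (2 px):
    . . . . . . . . . .
    . . . . . . . . . .
    . . . . . . . . . .
    . . . . . . . . . .
    . . . . . . . . . .
    . . . . . . . . . .
    . . . X . . . . . .
    . . . X . . . . . .
    . . . . . . . . . .
    . . . . . . . . . .
    . . . . . . . . . .
    . . . . . . . . . .
T2:
  2·area = 44
  edge (2, 1)→(12, 14): d=(10,13) right/bottom  bias=-1
  edge (12, 14)→(4, 8): d=(-8,-6) top-left  bias=+0
  edge (4, 8)→(2, 1): d=(-2,-7) top-left  bias=+0
    (1,1)@(3, 3): e=[7,34,3] → X
    (2,1)@(5, 3): e=[-19,46,17] → .
    (1,2)@(3, 5): e=[27,18,-1] → .
    (2,2)@(5, 5): e=[1,30,13] → X
    (3,2)@(7, 5): e=[-25,42,27] → .
    (2,3)@(5, 7): e=[21,14,9] → X
    (3,3)@(7, 7): e=[-5,26,23] → .
    (2,4)@(5, 9): e=[41,-2,5] → .
    (3,4)@(7, 9): e=[15,10,19] → X
    (4,4)@(9, 9): e=[-11,22,33] → .
    (3,5)@(7, 11): e=[35,-6,15] → .
    (4,5)@(9, 11): e=[9,6,29] → X
  covered (6 px):
    . . . . . . . . . .
    . X . . . . . . . .
    . . X . . . . . . .
    . . X . . . . . . .
    . . . X . . . . . .
    . . . . X . . . . .
    . . . . . X . . . .
    . . . . . . . . . .
    . . . . . . . . . .
    . . . . . . . . . .
    . . . . . . . . . .
    . . . . . . . . . .

Final: [6,2,2]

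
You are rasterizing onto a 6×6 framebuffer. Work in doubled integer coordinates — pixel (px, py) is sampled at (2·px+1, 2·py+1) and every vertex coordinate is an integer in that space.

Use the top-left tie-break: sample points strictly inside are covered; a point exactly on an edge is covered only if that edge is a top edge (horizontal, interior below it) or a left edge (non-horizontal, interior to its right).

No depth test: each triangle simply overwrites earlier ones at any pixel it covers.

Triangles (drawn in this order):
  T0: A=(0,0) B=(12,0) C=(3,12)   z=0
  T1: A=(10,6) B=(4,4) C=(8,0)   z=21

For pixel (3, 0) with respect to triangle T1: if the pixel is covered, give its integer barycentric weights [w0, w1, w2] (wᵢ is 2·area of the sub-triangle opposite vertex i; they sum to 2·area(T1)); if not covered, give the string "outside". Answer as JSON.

T0:
  2·area = 144
  edge (0, 0)→(12, 0): d=(12,0) top-left  bias=+0
  edge (12, 0)→(3, 12): d=(-9,12) right/bottom  bias=-1
  edge (3, 12)→(0, 0): d=(-3,-12) top-left  bias=+0
    (0,0)@(1, 1): e=[12,123,9] → #
    (1,0)@(3, 1): e=[12,99,33] → #
    (2,0)@(5, 1): e=[12,75,57] → #
    (3,0)@(7, 1): e=[12,51,81] → #
    (4,0)@(9, 1): e=[12,27,105] → #
    (5,0)@(11, 1): e=[12,3,129] → #
    (0,1)@(1, 3): e=[36,105,3] → #
    (5,1)@(11, 3): e=[36,-15,123] → ·
    (0,2)@(1, 5): e=[60,87,-3] → ·
    (1,2)@(3, 5): e=[60,63,21] → #
    (4,2)@(9, 5): e=[60,-9,93] → ·
    (1,3)@(3, 7): e=[84,45,15] → #
  covered (19 px):
    # # # # # #
    # # # # # ·
    · # # # · ·
    · # # · · ·
    · # # · · ·
    · # · · · ·
T1:
  2·area = 32
  edge (10, 6)→(4, 4): d=(-6,-2) top-left  bias=+0
  edge (4, 4)→(8, 0): d=(4,-4) top-left  bias=+0
  edge (8, 0)→(10, 6): d=(2,6) right/bottom  bias=-1
    (3,0)@(7, 1): e=[24,0,8] → #  [on edge]
    (4,0)@(9, 1): e=[28,8,-4] → ·
    (0,1)@(1, 3): e=[0,-16,48] → ·  [on edge]
    (2,1)@(5, 3): e=[8,0,24] → #  [on edge]
    (4,1)@(9, 3): e=[16,16,0] → ·  [on edge]
    (1,2)@(3, 5): e=[-8,0,40] → ·  [on edge]
    (2,2)@(5, 5): e=[-4,8,28] → ·
    (3,2)@(7, 5): e=[0,16,16] → #  [on edge]
    (4,2)@(9, 5): e=[4,24,4] → #
    (5,2)@(11, 5): e=[8,32,-8] → ·
    (0,3)@(1, 7): e=[-24,0,56] → ·  [on edge]
    (3,3)@(7, 7): e=[-12,24,20] → ·
    (5,4)@(11, 9): e=[-16,48,0] → ·  [on edge]
  covered (5 px):
    · · · # · ·
    · · # # · ·
    · · · # # ·
    · · · · · ·
    · · · · · ·
    · · · · · ·

Final: [0,8,24]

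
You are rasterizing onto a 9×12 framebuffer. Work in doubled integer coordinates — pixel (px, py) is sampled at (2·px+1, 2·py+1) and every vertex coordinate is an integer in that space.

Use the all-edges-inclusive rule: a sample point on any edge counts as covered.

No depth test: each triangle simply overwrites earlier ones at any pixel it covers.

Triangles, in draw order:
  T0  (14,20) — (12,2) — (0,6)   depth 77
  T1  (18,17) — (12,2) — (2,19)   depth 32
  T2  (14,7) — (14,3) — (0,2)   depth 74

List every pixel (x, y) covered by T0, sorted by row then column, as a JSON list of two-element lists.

T0:
  2·area = 224  (B↔C swapped to make it positive)
  edge (14, 20)→(0, 6): d=(-14,-14) inclusive
  edge (0, 6)→(12, 2): d=(12,-4) inclusive
  edge (12, 2)→(14, 20): d=(2,18) inclusive
    (7,0)@(15, 1): e=[280,0,-56] → .  [on edge]
    (4,1)@(9, 3): e=[168,0,56] → X  [on edge]
    (5,1)@(11, 3): e=[196,8,20] → X
    (6,1)@(13, 3): e=[224,16,-16] → .
    (1,2)@(3, 5): e=[56,0,168] → X  [on edge]
    (2,2)@(5, 5): e=[84,8,132] → X
    (3,2)@(7, 5): e=[112,16,96] → X
    (6,2)@(13, 5): e=[196,40,-12] → .
    (0,3)@(1, 7): e=[0,16,208] → X  [on edge]
    (6,3)@(13, 7): e=[168,64,-8] → .
    (0,4)@(1, 9): e=[-28,40,212] → .
    (1,4)@(3, 9): e=[0,48,176] → X  [on edge]
    (2,5)@(5, 11): e=[0,80,144] → X  [on edge]
    (6,5)@(13, 11): e=[112,112,0] → X  [on edge]
    (3,6)@(7, 13): e=[0,112,112] → X  [on edge]
    (4,7)@(9, 15): e=[0,144,80] → X  [on edge]
    (5,8)@(11, 17): e=[0,176,48] → X  [on edge]
    (6,9)@(13, 19): e=[0,208,16] → X  [on edge]
    (7,10)@(15, 21): e=[0,240,-16] → .  [on edge]
    (8,11)@(17, 23): e=[0,272,-48] → .  [on edge]
  covered (33 px):
    . . . . . . . . .
    . . . . X X . . .
    . X X X X X . . .
    X X X X X X . . .
    . X X X X X . . .
    . . X X X X X . .
    . . . X X X X . .
    . . . . X X X . .
    . . . . . X X . .
    . . . . . . X . .
    . . . . . . . . .
    . . . . . . . . .
T1:
  2·area = 252  (B↔C swapped to make it positive)
  edge (18, 17)→(2, 19): d=(-16,2) inclusive
  edge (2, 19)→(12, 2): d=(10,-17) inclusive
  edge (12, 2)→(18, 17): d=(6,15) inclusive
    (5,2)@(11, 5): e=[206,13,33] → X
    (6,2)@(13, 5): e=[202,47,3] → X
    (7,2)@(15, 5): e=[198,81,-27] → .
    (5,3)@(11, 7): e=[174,33,45] → X
    (7,3)@(15, 7): e=[166,101,-15] → .
    (4,4)@(9, 9): e=[146,19,87] → X
    (7,4)@(15, 9): e=[134,121,-3] → .
    (3,5)@(7, 11): e=[118,5,129] → X
    (7,5)@(15, 11): e=[102,141,9] → X
    (8,5)@(17, 11): e=[98,175,-21] → .
    (3,6)@(7, 13): e=[86,25,141] → X
    (8,6)@(17, 13): e=[66,195,-9] → .
  covered (31 px):
    . . . . . . . . .
    . . . . . . . . .
    . . . . . X X . .
    . . . . . X X . .
    . . . . X X X . .
    . . . X X X X X .
    . . . X X X X X .
    . . X X X X X X X
    . . X X X X X X X
    . . . . . . . . .
    . . . . . . . . .
    . . . . . . . . .
T2:
  2·area = 56  (B↔C swapped to make it positive)
  edge (14, 7)→(0, 2): d=(-14,-5) inclusive
  edge (0, 2)→(14, 3): d=(14,1) inclusive
  edge (14, 3)→(14, 7): d=(0,4) inclusive
    (1,1)@(3, 3): e=[1,11,44] → X
    (2,1)@(5, 3): e=[11,9,36] → X
    (3,1)@(7, 3): e=[21,7,28] → X
    (4,1)@(9, 3): e=[31,5,20] → X
    (5,1)@(11, 3): e=[41,3,12] → X
    (6,1)@(13, 3): e=[51,1,4] → X
    (7,1)@(15, 3): e=[61,-1,-4] → .
    (1,2)@(3, 5): e=[-27,39,44] → .
    (2,2)@(5, 5): e=[-17,37,36] → .
    (3,2)@(7, 5): e=[-7,35,28] → .
    (4,2)@(9, 5): e=[3,33,20] → X
    (7,2)@(15, 5): e=[33,27,-4] → .
  covered (9 px):
    . . . . . . . . .
    . X X X X X X . .
    . . . . X X X . .
    . . . . . . . . .
    . . . . . . . . .
    . . . . . . . . .
    . . . . . . . . .
    . . . . . . . . .
    . . . . . . . . .
    . . . . . . . . .
    . . . . . . . . .
    . . . . . . . . .

Result: [[4,1],[5,1],[1,2],[2,2],[3,2],[4,2],[5,2],[0,3],[1,3],[2,3],[3,3],[4,3],[5,3],[1,4],[2,4],[3,4],[4,4],[5,4],[2,5],[3,5],[4,5],[5,5],[6,5],[3,6],[4,6],[5,6],[6,6],[4,7],[5,7],[6,7],[5,8],[6,8],[6,9]]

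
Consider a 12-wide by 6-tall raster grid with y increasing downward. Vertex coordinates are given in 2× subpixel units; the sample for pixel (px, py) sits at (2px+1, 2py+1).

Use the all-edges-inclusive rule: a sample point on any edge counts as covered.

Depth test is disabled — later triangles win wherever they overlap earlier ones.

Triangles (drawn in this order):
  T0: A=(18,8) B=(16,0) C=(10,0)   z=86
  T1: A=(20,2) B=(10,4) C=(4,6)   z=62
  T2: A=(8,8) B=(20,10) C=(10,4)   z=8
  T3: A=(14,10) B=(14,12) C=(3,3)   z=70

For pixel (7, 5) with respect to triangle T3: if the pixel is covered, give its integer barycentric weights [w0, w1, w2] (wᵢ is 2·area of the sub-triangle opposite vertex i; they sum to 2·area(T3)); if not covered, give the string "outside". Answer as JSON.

T0:
  2·area = 48  (B↔C swapped to make it positive)
  edge (18, 8)→(10, 0): d=(-8,-8) inclusive
  edge (10, 0)→(16, 0): d=(6,0) inclusive
  edge (16, 0)→(18, 8): d=(2,8) inclusive
    (5,0)@(11, 1): e=[0,6,42] → █  [on edge]
    (6,0)@(13, 1): e=[16,6,26] → █
    (7,0)@(15, 1): e=[32,6,10] → █
    (8,0)@(17, 1): e=[48,6,-6] → ·
    (5,1)@(11, 3): e=[-16,18,46] → ·
    (6,1)@(13, 3): e=[0,18,30] → █  [on edge]
    (8,1)@(17, 3): e=[32,18,-2] → ·
    (6,2)@(13, 5): e=[-16,30,34] → ·
    (7,2)@(15, 5): e=[0,30,18] → █  [on edge]
    (8,2)@(17, 5): e=[16,30,2] → █
    (9,2)@(19, 5): e=[32,30,-14] → ·
    (7,3)@(15, 7): e=[-16,42,22] → ·
    (8,3)@(17, 7): e=[0,42,6] → █  [on edge]
    (9,4)@(19, 9): e=[0,54,-6] → ·  [on edge]
    (10,5)@(21, 11): e=[0,66,-18] → ·  [on edge]
  covered (8 px):
    · · · · · █ █ █ · · · ·
    · · · · · · █ █ · · · ·
    · · · · · · · █ █ · · ·
    · · · · · · · · █ · · ·
    · · · · · · · · · · · ·
    · · · · · · · · · · · ·
T1:
  2·area = 8  (B↔C swapped to make it positive)
  edge (20, 2)→(4, 6): d=(-16,4) inclusive
  edge (4, 6)→(10, 4): d=(6,-2) inclusive
  edge (10, 4)→(20, 2): d=(10,-2) inclusive
    (9,0)@(19, 1): e=[20,0,-12] → ·  [on edge]
    (6,1)@(13, 3): e=[12,0,-4] → ·  [on edge]
    (7,1)@(15, 3): e=[4,4,0] → █  [on edge]
    (8,1)@(17, 3): e=[-4,8,4] → ·
    (2,2)@(5, 5): e=[12,-4,0] → ·  [on edge]
    (3,2)@(7, 5): e=[4,0,4] → █  [on edge]
    (4,2)@(9, 5): e=[-4,4,8] → ·
    (7,2)@(15, 5): e=[-28,16,20] → ·
    (0,3)@(1, 7): e=[-4,0,12] → ·  [on edge]
    (3,3)@(7, 7): e=[-28,12,24] → ·
  covered (2 px):
    · · · · · · · · · · · ·
    · · · · · · · █ · · · ·
    · · · █ · · · · · · · ·
    · · · · · · · · · · · ·
    · · · · · · · · · · · ·
    · · · · · · · · · · · ·
T2:
  2·area = 52  (B↔C swapped to make it positive)
  edge (8, 8)→(10, 4): d=(2,-4) inclusive
  edge (10, 4)→(20, 10): d=(10,6) inclusive
  edge (20, 10)→(8, 8): d=(-12,-2) inclusive
    (2,0)@(5, 1): e=[-26,0,78] → ·  [on edge]
    (5,2)@(11, 5): e=[6,4,42] → █
    (6,2)@(13, 5): e=[14,-8,46] → ·
    (4,3)@(9, 7): e=[2,36,14] → █
    (6,3)@(13, 7): e=[18,12,22] → █
    (7,3)@(15, 7): e=[26,0,26] → █  [on edge]
    (8,3)@(17, 7): e=[34,-12,30] → ·
    (4,4)@(9, 9): e=[6,56,-10] → ·
    (5,4)@(11, 9): e=[14,44,-6] → ·
    (6,4)@(13, 9): e=[22,32,-2] → ·
    (7,4)@(15, 9): e=[30,20,2] → █
    (8,4)@(17, 9): e=[38,8,6] → █
  covered (7 px):
    · · · · · · · · · · · ·
    · · · · · · · · · · · ·
    · · · · · █ · · · · · ·
    · · · · █ █ █ █ · · · ·
    · · · · · · · █ █ · · ·
    · · · · · · · · · · · ·
T3:
  2·area = 22
  edge (14, 10)→(14, 12): d=(0,2) inclusive
  edge (14, 12)→(3, 3): d=(-11,-9) inclusive
  edge (3, 3)→(14, 10): d=(11,7) inclusive
    (1,1)@(3, 3): e=[22,0,0] → █  [on edge]
    (2,1)@(5, 3): e=[18,18,-14] → ·
    (1,2)@(3, 5): e=[22,-22,22] → ·
    (4,3)@(9, 7): e=[10,10,2] → █
    (5,3)@(11, 7): e=[6,28,-12] → ·
    (4,4)@(9, 9): e=[10,-12,24] → ·
    (5,4)@(11, 9): e=[6,6,10] → █
    (6,4)@(13, 9): e=[2,24,-4] → ·
    (5,5)@(11, 11): e=[6,-16,32] → ·
    (6,5)@(13, 11): e=[2,2,18] → █
    (7,5)@(15, 11): e=[-2,20,4] → ·
  covered (4 px):
    · · · · · · · · · · · ·
    · █ · · · · · · · · · ·
    · · · · · · · · · · · ·
    · · · · █ · · · · · · ·
    · · · · · █ · · · · · ·
    · · · · · · █ · · · · ·

Answer: "outside"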